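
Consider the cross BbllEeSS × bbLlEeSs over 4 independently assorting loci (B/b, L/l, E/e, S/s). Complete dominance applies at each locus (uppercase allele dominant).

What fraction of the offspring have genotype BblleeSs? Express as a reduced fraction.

BbllEeSS gametes: BlES×4, BleS×4, blES×4, bleS×4
bbLlEeSs gametes: bLES×2, bLEs×2, bLeS×2, bLes×2, blES×2, blEs×2, bleS×2, bles×2
BbllEeSS×bbLlEeSs grid (16·16=256): BbLlEESS=8 BbLlEESs=8 BbLlEeSS=16 BbLlEeSs=16 BbLleeSS=8 BbLleeSs=8 BbllEESS=8 BbllEESs=8 BbllEeSS=16 BbllEeSs=16 BblleeSS=8 BblleeSs=8 bbLlEESS=8 bbLlEESs=8 bbLlEeSS=16 bbLlEeSs=16 bbLleeSS=8 bbLleeSs=8 bbllEESS=8 bbllEESs=8 bbllEeSS=16 bbllEeSs=16 bblleeSS=8 bblleeSs=8
BblleeSs hits 8/256; gcd=8; 8÷8/256÷8 = 1/32

P(BblleeSs) = 1/32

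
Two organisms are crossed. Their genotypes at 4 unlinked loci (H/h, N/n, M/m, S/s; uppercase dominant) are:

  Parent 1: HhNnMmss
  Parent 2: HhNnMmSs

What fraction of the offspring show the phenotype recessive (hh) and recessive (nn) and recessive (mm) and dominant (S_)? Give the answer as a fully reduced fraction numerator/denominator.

P(hh nn mm S_) = 1/128

HhNnMmss gametes: HNMs×2, HNms×2, HnMs×2, Hnms×2, hNMs×2, hNms×2, hnMs×2, hnms×2
HhNnMmSs gametes: HNMS×1, HNMs×1, HNmS×1, HNms×1, HnMS×1, HnMs×1, HnmS×1, Hnms×1, hNMS×1, hNMs×1, hNmS×1, hNms×1, hnMS×1, hnMs×1, hnmS×1, hnms×1
HhNnMmss×HhNnMmSs grid (16·16=256): HHNNMMSs=2 HHNNMMss=2 HHNNMmSs=4 HHNNMmss=4 HHNNmmSs=2 HHNNmmss=2 HHNnMMSs=4 HHNnMMss=4 HHNnMmSs=8 HHNnMmss=8 HHNnmmSs=4 HHNnmmss=4 HHnnMMSs=2 HHnnMMss=2 HHnnMmSs=4 HHnnMmss=4 HHnnmmSs=2 HHnnmmss=2 HhNNMMSs=4 HhNNMMss=4 HhNNMmSs=8 HhNNMmss=8 HhNNmmSs=4 HhNNmmss=4 HhNnMMSs=8 HhNnMMss=8 HhNnMmSs=16 HhNnMmss=16 HhNnmmSs=8 HhNnmmss=8 HhnnMMSs=4 HhnnMMss=4 HhnnMmSs=8 HhnnMmss=8 HhnnmmSs=4 Hhnnmmss=4 hhNNMMSs=2 hhNNMMss=2 hhNNMmSs=4 hhNNMmss=4 hhNNmmSs=2 hhNNmmss=2 hhNnMMSs=4 hhNnMMss=4 hhNnMmSs=8 hhNnMmss=8 hhNnmmSs=4 hhNnmmss=4 hhnnMMSs=2 hhnnMMss=2 hhnnMmSs=4 hhnnMmss=4 hhnnmmSs=2 hhnnmmss=2
hh nn mm S_ hits 2/256; gcd=2; 2÷2/256÷2 = 1/128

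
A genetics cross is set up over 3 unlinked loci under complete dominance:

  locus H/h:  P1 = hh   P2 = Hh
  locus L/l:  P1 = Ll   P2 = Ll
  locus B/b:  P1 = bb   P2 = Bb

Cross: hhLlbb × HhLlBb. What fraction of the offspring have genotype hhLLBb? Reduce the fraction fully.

P(hhLLBb) = 1/16

hhLlbb gametes: hLb×4, hlb×4
HhLlBb gametes: HLB×1, HLb×1, HlB×1, Hlb×1, hLB×1, hLb×1, hlB×1, hlb×1
hhLlbb×HhLlBb grid (8·8=64): HhLLBb=4 HhLLbb=4 HhLlBb=8 HhLlbb=8 HhllBb=4 Hhllbb=4 hhLLBb=4 hhLLbb=4 hhLlBb=8 hhLlbb=8 hhllBb=4 hhllbb=4
hhLLBb hits 4/64; gcd=4; 4÷4/64÷4 = 1/16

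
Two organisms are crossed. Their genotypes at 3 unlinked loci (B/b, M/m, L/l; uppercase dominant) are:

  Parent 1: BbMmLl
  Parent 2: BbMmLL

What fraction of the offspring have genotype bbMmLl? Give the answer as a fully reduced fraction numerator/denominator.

BbMmLl gametes: BML×1, BMl×1, BmL×1, Bml×1, bML×1, bMl×1, bmL×1, bml×1
BbMmLL gametes: BML×2, BmL×2, bML×2, bmL×2
BbMmLl×BbMmLL grid (8·8=64): BBMMLL=2 BBMMLl=2 BBMmLL=4 BBMmLl=4 BBmmLL=2 BBmmLl=2 BbMMLL=4 BbMMLl=4 BbMmLL=8 BbMmLl=8 BbmmLL=4 BbmmLl=4 bbMMLL=2 bbMMLl=2 bbMmLL=4 bbMmLl=4 bbmmLL=2 bbmmLl=2
bbMmLl hits 4/64; gcd=4; 4÷4/64÷4 = 1/16

P(bbMmLl) = 1/16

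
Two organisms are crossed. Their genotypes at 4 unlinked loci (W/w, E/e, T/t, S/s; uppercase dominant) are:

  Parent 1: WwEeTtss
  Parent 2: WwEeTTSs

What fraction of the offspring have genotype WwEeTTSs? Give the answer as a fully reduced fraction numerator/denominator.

P(WwEeTTSs) = 1/16

WwEeTtss gametes: WETs×2, WEts×2, WeTs×2, Wets×2, wETs×2, wEts×2, weTs×2, wets×2
WwEeTTSs gametes: WETS×2, WETs×2, WeTS×2, WeTs×2, wETS×2, wETs×2, weTS×2, weTs×2
WwEeTtss×WwEeTTSs grid (16·16=256): WWEETTSs=4 WWEETTss=4 WWEETtSs=4 WWEETtss=4 WWEeTTSs=8 WWEeTTss=8 WWEeTtSs=8 WWEeTtss=8 WWeeTTSs=4 WWeeTTss=4 WWeeTtSs=4 WWeeTtss=4 WwEETTSs=8 WwEETTss=8 WwEETtSs=8 WwEETtss=8 WwEeTTSs=16 WwEeTTss=16 WwEeTtSs=16 WwEeTtss=16 WweeTTSs=8 WweeTTss=8 WweeTtSs=8 WweeTtss=8 wwEETTSs=4 wwEETTss=4 wwEETtSs=4 wwEETtss=4 wwEeTTSs=8 wwEeTTss=8 wwEeTtSs=8 wwEeTtss=8 wweeTTSs=4 wweeTTss=4 wweeTtSs=4 wweeTtss=4
WwEeTTSs hits 16/256; gcd=16; 16÷16/256÷16 = 1/16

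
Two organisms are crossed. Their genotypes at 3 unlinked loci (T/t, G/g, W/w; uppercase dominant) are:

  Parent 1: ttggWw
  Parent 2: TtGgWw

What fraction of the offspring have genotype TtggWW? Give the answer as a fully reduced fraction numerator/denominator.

ttggWw gametes: tgW×4, tgw×4
TtGgWw gametes: TGW×1, TGw×1, TgW×1, Tgw×1, tGW×1, tGw×1, tgW×1, tgw×1
ttggWw×TtGgWw grid (8·8=64): TtGgWW=4 TtGgWw=8 TtGgww=4 TtggWW=4 TtggWw=8 Ttggww=4 ttGgWW=4 ttGgWw=8 ttGgww=4 ttggWW=4 ttggWw=8 ttggww=4
TtggWW hits 4/64; gcd=4; 4÷4/64÷4 = 1/16

P(TtggWW) = 1/16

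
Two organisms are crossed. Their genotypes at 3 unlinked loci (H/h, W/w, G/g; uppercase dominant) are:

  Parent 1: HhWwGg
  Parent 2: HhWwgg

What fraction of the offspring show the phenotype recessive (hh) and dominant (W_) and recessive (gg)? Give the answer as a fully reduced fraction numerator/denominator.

P(hh W_ gg) = 3/32

HhWwGg gametes: HWG×1, HWg×1, HwG×1, Hwg×1, hWG×1, hWg×1, hwG×1, hwg×1
HhWwgg gametes: HWg×2, Hwg×2, hWg×2, hwg×2
HhWwGg×HhWwgg grid (8·8=64): HHWWGg=2 HHWWgg=2 HHWwGg=4 HHWwgg=4 HHwwGg=2 HHwwgg=2 HhWWGg=4 HhWWgg=4 HhWwGg=8 HhWwgg=8 HhwwGg=4 Hhwwgg=4 hhWWGg=2 hhWWgg=2 hhWwGg=4 hhWwgg=4 hhwwGg=2 hhwwgg=2
hh W_ gg hits 6/64; gcd=2; 6÷2/64÷2 = 3/32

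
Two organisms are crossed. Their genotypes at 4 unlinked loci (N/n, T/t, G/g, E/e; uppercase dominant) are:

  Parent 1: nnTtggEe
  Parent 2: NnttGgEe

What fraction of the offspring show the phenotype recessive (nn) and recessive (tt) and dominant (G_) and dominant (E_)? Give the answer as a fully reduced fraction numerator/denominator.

P(nn tt G_ E_) = 3/32

nnTtggEe gametes: nTgE×4, nTge×4, ntgE×4, ntge×4
NnttGgEe gametes: NtGE×2, NtGe×2, NtgE×2, Ntge×2, ntGE×2, ntGe×2, ntgE×2, ntge×2
nnTtggEe×NnttGgEe grid (16·16=256): NnTtGgEE=8 NnTtGgEe=16 NnTtGgee=8 NnTtggEE=8 NnTtggEe=16 NnTtggee=8 NnttGgEE=8 NnttGgEe=16 NnttGgee=8 NnttggEE=8 NnttggEe=16 Nnttggee=8 nnTtGgEE=8 nnTtGgEe=16 nnTtGgee=8 nnTtggEE=8 nnTtggEe=16 nnTtggee=8 nnttGgEE=8 nnttGgEe=16 nnttGgee=8 nnttggEE=8 nnttggEe=16 nnttggee=8
nn tt G_ E_ hits 24/256; gcd=8; 24÷8/256÷8 = 3/32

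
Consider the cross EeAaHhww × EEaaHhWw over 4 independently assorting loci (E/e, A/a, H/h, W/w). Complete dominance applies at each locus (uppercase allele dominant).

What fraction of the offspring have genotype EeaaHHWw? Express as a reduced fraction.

P(EeaaHHWw) = 1/32

EeAaHhww gametes: EAHw×2, EAhw×2, EaHw×2, Eahw×2, eAHw×2, eAhw×2, eaHw×2, eahw×2
EEaaHhWw gametes: EaHW×4, EaHw×4, EahW×4, Eahw×4
EeAaHhww×EEaaHhWw grid (16·16=256): EEAaHHWw=8 EEAaHHww=8 EEAaHhWw=16 EEAaHhww=16 EEAahhWw=8 EEAahhww=8 EEaaHHWw=8 EEaaHHww=8 EEaaHhWw=16 EEaaHhww=16 EEaahhWw=8 EEaahhww=8 EeAaHHWw=8 EeAaHHww=8 EeAaHhWw=16 EeAaHhww=16 EeAahhWw=8 EeAahhww=8 EeaaHHWw=8 EeaaHHww=8 EeaaHhWw=16 EeaaHhww=16 EeaahhWw=8 Eeaahhww=8
EeaaHHWw hits 8/256; gcd=8; 8÷8/256÷8 = 1/32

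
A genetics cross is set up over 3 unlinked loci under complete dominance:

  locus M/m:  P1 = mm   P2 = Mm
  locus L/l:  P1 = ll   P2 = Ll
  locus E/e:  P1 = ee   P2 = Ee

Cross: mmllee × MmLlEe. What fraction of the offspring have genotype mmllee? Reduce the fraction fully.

P(mmllee) = 1/8

mmllee gametes: mle×8
MmLlEe gametes: MLE×1, MLe×1, MlE×1, Mle×1, mLE×1, mLe×1, mlE×1, mle×1
mmllee×MmLlEe grid (8·8=64): MmLlEe=8 MmLlee=8 MmllEe=8 Mmllee=8 mmLlEe=8 mmLlee=8 mmllEe=8 mmllee=8
mmllee hits 8/64; gcd=8; 8÷8/64÷8 = 1/8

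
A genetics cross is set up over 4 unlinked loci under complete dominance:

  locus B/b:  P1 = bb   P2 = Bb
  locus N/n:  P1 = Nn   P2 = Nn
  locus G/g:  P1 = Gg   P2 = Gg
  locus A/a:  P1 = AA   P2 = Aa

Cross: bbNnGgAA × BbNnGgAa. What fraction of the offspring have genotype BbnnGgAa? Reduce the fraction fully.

P(BbnnGgAa) = 1/32

bbNnGgAA gametes: bNGA×4, bNgA×4, bnGA×4, bngA×4
BbNnGgAa gametes: BNGA×1, BNGa×1, BNgA×1, BNga×1, BnGA×1, BnGa×1, BngA×1, Bnga×1, bNGA×1, bNGa×1, bNgA×1, bNga×1, bnGA×1, bnGa×1, bngA×1, bnga×1
bbNnGgAA×BbNnGgAa grid (16·16=256): BbNNGGAA=4 BbNNGGAa=4 BbNNGgAA=8 BbNNGgAa=8 BbNNggAA=4 BbNNggAa=4 BbNnGGAA=8 BbNnGGAa=8 BbNnGgAA=16 BbNnGgAa=16 BbNnggAA=8 BbNnggAa=8 BbnnGGAA=4 BbnnGGAa=4 BbnnGgAA=8 BbnnGgAa=8 BbnnggAA=4 BbnnggAa=4 bbNNGGAA=4 bbNNGGAa=4 bbNNGgAA=8 bbNNGgAa=8 bbNNggAA=4 bbNNggAa=4 bbNnGGAA=8 bbNnGGAa=8 bbNnGgAA=16 bbNnGgAa=16 bbNnggAA=8 bbNnggAa=8 bbnnGGAA=4 bbnnGGAa=4 bbnnGgAA=8 bbnnGgAa=8 bbnnggAA=4 bbnnggAa=4
BbnnGgAa hits 8/256; gcd=8; 8÷8/256÷8 = 1/32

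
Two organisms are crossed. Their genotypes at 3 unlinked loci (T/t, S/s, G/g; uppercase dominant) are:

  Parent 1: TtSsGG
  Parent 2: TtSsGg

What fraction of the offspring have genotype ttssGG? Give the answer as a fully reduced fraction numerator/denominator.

TtSsGG gametes: TSG×2, TsG×2, tSG×2, tsG×2
TtSsGg gametes: TSG×1, TSg×1, TsG×1, Tsg×1, tSG×1, tSg×1, tsG×1, tsg×1
TtSsGG×TtSsGg grid (8·8=64): TTSSGG=2 TTSSGg=2 TTSsGG=4 TTSsGg=4 TTssGG=2 TTssGg=2 TtSSGG=4 TtSSGg=4 TtSsGG=8 TtSsGg=8 TtssGG=4 TtssGg=4 ttSSGG=2 ttSSGg=2 ttSsGG=4 ttSsGg=4 ttssGG=2 ttssGg=2
ttssGG hits 2/64; gcd=2; 2÷2/64÷2 = 1/32

P(ttssGG) = 1/32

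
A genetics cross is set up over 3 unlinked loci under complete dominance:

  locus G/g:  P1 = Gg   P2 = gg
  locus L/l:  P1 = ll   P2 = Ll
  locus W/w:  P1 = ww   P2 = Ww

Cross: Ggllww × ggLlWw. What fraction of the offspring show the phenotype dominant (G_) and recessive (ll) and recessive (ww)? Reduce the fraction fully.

Ggllww gametes: Glw×4, glw×4
ggLlWw gametes: gLW×2, gLw×2, glW×2, glw×2
Ggllww×ggLlWw grid (8·8=64): GgLlWw=8 GgLlww=8 GgllWw=8 Ggllww=8 ggLlWw=8 ggLlww=8 ggllWw=8 ggllww=8
G_ ll ww hits 8/64; gcd=8; 8÷8/64÷8 = 1/8

P(G_ ll ww) = 1/8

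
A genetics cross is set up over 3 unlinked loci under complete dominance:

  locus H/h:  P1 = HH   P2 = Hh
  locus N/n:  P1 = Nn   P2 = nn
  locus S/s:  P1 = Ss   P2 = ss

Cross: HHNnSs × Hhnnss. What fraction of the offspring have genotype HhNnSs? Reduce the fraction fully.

HHNnSs gametes: HNS×2, HNs×2, HnS×2, Hns×2
Hhnnss gametes: Hns×4, hns×4
HHNnSs×Hhnnss grid (8·8=64): HHNnSs=8 HHNnss=8 HHnnSs=8 HHnnss=8 HhNnSs=8 HhNnss=8 HhnnSs=8 Hhnnss=8
HhNnSs hits 8/64; gcd=8; 8÷8/64÷8 = 1/8

P(HhNnSs) = 1/8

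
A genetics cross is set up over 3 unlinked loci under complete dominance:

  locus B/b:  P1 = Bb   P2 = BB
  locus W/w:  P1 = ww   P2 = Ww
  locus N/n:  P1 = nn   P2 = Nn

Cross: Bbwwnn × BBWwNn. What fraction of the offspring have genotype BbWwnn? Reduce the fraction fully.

Bbwwnn gametes: Bwn×4, bwn×4
BBWwNn gametes: BWN×2, BWn×2, BwN×2, Bwn×2
Bbwwnn×BBWwNn grid (8·8=64): BBWwNn=8 BBWwnn=8 BBwwNn=8 BBwwnn=8 BbWwNn=8 BbWwnn=8 BbwwNn=8 Bbwwnn=8
BbWwnn hits 8/64; gcd=8; 8÷8/64÷8 = 1/8

P(BbWwnn) = 1/8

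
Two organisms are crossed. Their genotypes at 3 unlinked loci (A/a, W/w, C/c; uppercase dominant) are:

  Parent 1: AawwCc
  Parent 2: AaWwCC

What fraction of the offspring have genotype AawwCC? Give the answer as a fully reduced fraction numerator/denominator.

P(AawwCC) = 1/8

AawwCc gametes: AwC×2, Awc×2, awC×2, awc×2
AaWwCC gametes: AWC×2, AwC×2, aWC×2, awC×2
AawwCc×AaWwCC grid (8·8=64): AAWwCC=4 AAWwCc=4 AAwwCC=4 AAwwCc=4 AaWwCC=8 AaWwCc=8 AawwCC=8 AawwCc=8 aaWwCC=4 aaWwCc=4 aawwCC=4 aawwCc=4
AawwCC hits 8/64; gcd=8; 8÷8/64÷8 = 1/8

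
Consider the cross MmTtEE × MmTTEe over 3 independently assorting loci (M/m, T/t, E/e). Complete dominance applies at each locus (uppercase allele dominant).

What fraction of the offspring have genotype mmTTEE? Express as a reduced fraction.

MmTtEE gametes: MTE×2, MtE×2, mTE×2, mtE×2
MmTTEe gametes: MTE×2, MTe×2, mTE×2, mTe×2
MmTtEE×MmTTEe grid (8·8=64): MMTTEE=4 MMTTEe=4 MMTtEE=4 MMTtEe=4 MmTTEE=8 MmTTEe=8 MmTtEE=8 MmTtEe=8 mmTTEE=4 mmTTEe=4 mmTtEE=4 mmTtEe=4
mmTTEE hits 4/64; gcd=4; 4÷4/64÷4 = 1/16

P(mmTTEE) = 1/16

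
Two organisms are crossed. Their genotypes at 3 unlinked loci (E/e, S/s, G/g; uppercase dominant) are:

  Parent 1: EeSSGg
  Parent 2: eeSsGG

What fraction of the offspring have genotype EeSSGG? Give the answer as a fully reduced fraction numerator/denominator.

EeSSGg gametes: ESG×2, ESg×2, eSG×2, eSg×2
eeSsGG gametes: eSG×4, esG×4
EeSSGg×eeSsGG grid (8·8=64): EeSSGG=8 EeSSGg=8 EeSsGG=8 EeSsGg=8 eeSSGG=8 eeSSGg=8 eeSsGG=8 eeSsGg=8
EeSSGG hits 8/64; gcd=8; 8÷8/64÷8 = 1/8

P(EeSSGG) = 1/8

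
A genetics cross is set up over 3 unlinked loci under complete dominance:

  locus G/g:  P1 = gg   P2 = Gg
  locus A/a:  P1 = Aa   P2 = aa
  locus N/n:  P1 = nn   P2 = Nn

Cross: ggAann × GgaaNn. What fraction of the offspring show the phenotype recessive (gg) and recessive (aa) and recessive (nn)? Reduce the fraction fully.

P(gg aa nn) = 1/8

ggAann gametes: gAn×4, gan×4
GgaaNn gametes: GaN×2, Gan×2, gaN×2, gan×2
ggAann×GgaaNn grid (8·8=64): GgAaNn=8 GgAann=8 GgaaNn=8 Ggaann=8 ggAaNn=8 ggAann=8 ggaaNn=8 ggaann=8
gg aa nn hits 8/64; gcd=8; 8÷8/64÷8 = 1/8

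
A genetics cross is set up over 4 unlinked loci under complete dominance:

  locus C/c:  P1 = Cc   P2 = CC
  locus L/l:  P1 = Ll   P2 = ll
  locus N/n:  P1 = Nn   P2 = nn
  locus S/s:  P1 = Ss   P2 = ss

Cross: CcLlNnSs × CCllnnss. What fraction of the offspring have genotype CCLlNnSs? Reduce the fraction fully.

CcLlNnSs gametes: CLNS×1, CLNs×1, CLnS×1, CLns×1, ClNS×1, ClNs×1, ClnS×1, Clns×1, cLNS×1, cLNs×1, cLnS×1, cLns×1, clNS×1, clNs×1, clnS×1, clns×1
CCllnnss gametes: Clns×16
CcLlNnSs×CCllnnss grid (16·16=256): CCLlNnSs=16 CCLlNnss=16 CCLlnnSs=16 CCLlnnss=16 CCllNnSs=16 CCllNnss=16 CCllnnSs=16 CCllnnss=16 CcLlNnSs=16 CcLlNnss=16 CcLlnnSs=16 CcLlnnss=16 CcllNnSs=16 CcllNnss=16 CcllnnSs=16 Ccllnnss=16
CCLlNnSs hits 16/256; gcd=16; 16÷16/256÷16 = 1/16

P(CCLlNnSs) = 1/16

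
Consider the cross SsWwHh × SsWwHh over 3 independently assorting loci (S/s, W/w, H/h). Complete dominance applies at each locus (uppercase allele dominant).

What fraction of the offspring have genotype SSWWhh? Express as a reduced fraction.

SsWwHh gametes: SWH×1, SWh×1, SwH×1, Swh×1, sWH×1, sWh×1, swH×1, swh×1
SsWwHh gametes: SWH×1, SWh×1, SwH×1, Swh×1, sWH×1, sWh×1, swH×1, swh×1
SsWwHh×SsWwHh grid (8·8=64): SSWWHH=1 SSWWHh=2 SSWWhh=1 SSWwHH=2 SSWwHh=4 SSWwhh=2 SSwwHH=1 SSwwHh=2 SSwwhh=1 SsWWHH=2 SsWWHh=4 SsWWhh=2 SsWwHH=4 SsWwHh=8 SsWwhh=4 SswwHH=2 SswwHh=4 Sswwhh=2 ssWWHH=1 ssWWHh=2 ssWWhh=1 ssWwHH=2 ssWwHh=4 ssWwhh=2 sswwHH=1 sswwHh=2 sswwhh=1
SSWWhh hits 1/64; gcd=1; 1÷1/64÷1 = 1/64

P(SSWWhh) = 1/64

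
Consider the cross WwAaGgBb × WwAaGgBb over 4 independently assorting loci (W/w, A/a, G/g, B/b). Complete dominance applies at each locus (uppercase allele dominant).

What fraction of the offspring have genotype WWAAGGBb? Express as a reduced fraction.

WwAaGgBb gametes: WAGB×1, WAGb×1, WAgB×1, WAgb×1, WaGB×1, WaGb×1, WagB×1, Wagb×1, wAGB×1, wAGb×1, wAgB×1, wAgb×1, waGB×1, waGb×1, wagB×1, wagb×1
WwAaGgBb gametes: WAGB×1, WAGb×1, WAgB×1, WAgb×1, WaGB×1, WaGb×1, WagB×1, Wagb×1, wAGB×1, wAGb×1, wAgB×1, wAgb×1, waGB×1, waGb×1, wagB×1, wagb×1
WwAaGgBb×WwAaGgBb grid (16·16=256): WWAAGGBB=1 WWAAGGBb=2 WWAAGGbb=1 WWAAGgBB=2 WWAAGgBb=4 WWAAGgbb=2 WWAAggBB=1 WWAAggBb=2 WWAAggbb=1 WWAaGGBB=2 WWAaGGBb=4 WWAaGGbb=2 WWAaGgBB=4 WWAaGgBb=8 WWAaGgbb=4 WWAaggBB=2 WWAaggBb=4 WWAaggbb=2 WWaaGGBB=1 WWaaGGBb=2 WWaaGGbb=1 WWaaGgBB=2 WWaaGgBb=4 WWaaGgbb=2 WWaaggBB=1 WWaaggBb=2 WWaaggbb=1 WwAAGGBB=2 WwAAGGBb=4 WwAAGGbb=2 WwAAGgBB=4 WwAAGgBb=8 WwAAGgbb=4 WwAAggBB=2 WwAAggBb=4 WwAAggbb=2 WwAaGGBB=4 WwAaGGBb=8 WwAaGGbb=4 WwAaGgBB=8 WwAaGgBb=16 WwAaGgbb=8 WwAaggBB=4 WwAaggBb=8 WwAaggbb=4 WwaaGGBB=2 WwaaGGBb=4 WwaaGGbb=2 WwaaGgBB=4 WwaaGgBb=8 WwaaGgbb=4 WwaaggBB=2 WwaaggBb=4 Wwaaggbb=2 wwAAGGBB=1 wwAAGGBb=2 wwAAGGbb=1 wwAAGgBB=2 wwAAGgBb=4 wwAAGgbb=2 wwAAggBB=1 wwAAggBb=2 wwAAggbb=1 wwAaGGBB=2 wwAaGGBb=4 wwAaGGbb=2 wwAaGgBB=4 wwAaGgBb=8 wwAaGgbb=4 wwAaggBB=2 wwAaggBb=4 wwAaggbb=2 wwaaGGBB=1 wwaaGGBb=2 wwaaGGbb=1 wwaaGgBB=2 wwaaGgBb=4 wwaaGgbb=2 wwaaggBB=1 wwaaggBb=2 wwaaggbb=1
WWAAGGBb hits 2/256; gcd=2; 2÷2/256÷2 = 1/128

P(WWAAGGBb) = 1/128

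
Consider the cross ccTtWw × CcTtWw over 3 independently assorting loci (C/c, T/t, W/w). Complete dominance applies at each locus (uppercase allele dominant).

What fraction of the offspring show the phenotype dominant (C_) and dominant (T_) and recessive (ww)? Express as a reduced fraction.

ccTtWw gametes: cTW×2, cTw×2, ctW×2, ctw×2
CcTtWw gametes: CTW×1, CTw×1, CtW×1, Ctw×1, cTW×1, cTw×1, ctW×1, ctw×1
ccTtWw×CcTtWw grid (8·8=64): CcTTWW=2 CcTTWw=4 CcTTww=2 CcTtWW=4 CcTtWw=8 CcTtww=4 CcttWW=2 CcttWw=4 Ccttww=2 ccTTWW=2 ccTTWw=4 ccTTww=2 ccTtWW=4 ccTtWw=8 ccTtww=4 ccttWW=2 ccttWw=4 ccttww=2
C_ T_ ww hits 6/64; gcd=2; 6÷2/64÷2 = 3/32

P(C_ T_ ww) = 3/32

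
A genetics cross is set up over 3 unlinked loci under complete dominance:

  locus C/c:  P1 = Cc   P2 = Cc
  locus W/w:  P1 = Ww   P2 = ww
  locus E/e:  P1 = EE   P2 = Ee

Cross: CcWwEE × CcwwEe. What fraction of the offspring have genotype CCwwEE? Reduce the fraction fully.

CcWwEE gametes: CWE×2, CwE×2, cWE×2, cwE×2
CcwwEe gametes: CwE×2, Cwe×2, cwE×2, cwe×2
CcWwEE×CcwwEe grid (8·8=64): CCWwEE=4 CCWwEe=4 CCwwEE=4 CCwwEe=4 CcWwEE=8 CcWwEe=8 CcwwEE=8 CcwwEe=8 ccWwEE=4 ccWwEe=4 ccwwEE=4 ccwwEe=4
CCwwEE hits 4/64; gcd=4; 4÷4/64÷4 = 1/16

P(CCwwEE) = 1/16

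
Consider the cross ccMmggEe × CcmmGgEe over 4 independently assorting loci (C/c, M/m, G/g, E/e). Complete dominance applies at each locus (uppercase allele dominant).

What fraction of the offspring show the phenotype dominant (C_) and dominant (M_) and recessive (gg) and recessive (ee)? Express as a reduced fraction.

ccMmggEe gametes: cMgE×4, cMge×4, cmgE×4, cmge×4
CcmmGgEe gametes: CmGE×2, CmGe×2, CmgE×2, Cmge×2, cmGE×2, cmGe×2, cmgE×2, cmge×2
ccMmggEe×CcmmGgEe grid (16·16=256): CcMmGgEE=8 CcMmGgEe=16 CcMmGgee=8 CcMmggEE=8 CcMmggEe=16 CcMmggee=8 CcmmGgEE=8 CcmmGgEe=16 CcmmGgee=8 CcmmggEE=8 CcmmggEe=16 Ccmmggee=8 ccMmGgEE=8 ccMmGgEe=16 ccMmGgee=8 ccMmggEE=8 ccMmggEe=16 ccMmggee=8 ccmmGgEE=8 ccmmGgEe=16 ccmmGgee=8 ccmmggEE=8 ccmmggEe=16 ccmmggee=8
C_ M_ gg ee hits 8/256; gcd=8; 8÷8/256÷8 = 1/32

P(C_ M_ gg ee) = 1/32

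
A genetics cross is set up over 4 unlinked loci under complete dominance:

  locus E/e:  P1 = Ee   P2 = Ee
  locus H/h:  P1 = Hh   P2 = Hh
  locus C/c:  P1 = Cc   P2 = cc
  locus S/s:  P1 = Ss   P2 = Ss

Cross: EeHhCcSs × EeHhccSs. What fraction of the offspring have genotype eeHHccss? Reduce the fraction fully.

P(eeHHccss) = 1/128

EeHhCcSs gametes: EHCS×1, EHCs×1, EHcS×1, EHcs×1, EhCS×1, EhCs×1, EhcS×1, Ehcs×1, eHCS×1, eHCs×1, eHcS×1, eHcs×1, ehCS×1, ehCs×1, ehcS×1, ehcs×1
EeHhccSs gametes: EHcS×2, EHcs×2, EhcS×2, Ehcs×2, eHcS×2, eHcs×2, ehcS×2, ehcs×2
EeHhCcSs×EeHhccSs grid (16·16=256): EEHHCcSS=2 EEHHCcSs=4 EEHHCcss=2 EEHHccSS=2 EEHHccSs=4 EEHHccss=2 EEHhCcSS=4 EEHhCcSs=8 EEHhCcss=4 EEHhccSS=4 EEHhccSs=8 EEHhccss=4 EEhhCcSS=2 EEhhCcSs=4 EEhhCcss=2 EEhhccSS=2 EEhhccSs=4 EEhhccss=2 EeHHCcSS=4 EeHHCcSs=8 EeHHCcss=4 EeHHccSS=4 EeHHccSs=8 EeHHccss=4 EeHhCcSS=8 EeHhCcSs=16 EeHhCcss=8 EeHhccSS=8 EeHhccSs=16 EeHhccss=8 EehhCcSS=4 EehhCcSs=8 EehhCcss=4 EehhccSS=4 EehhccSs=8 Eehhccss=4 eeHHCcSS=2 eeHHCcSs=4 eeHHCcss=2 eeHHccSS=2 eeHHccSs=4 eeHHccss=2 eeHhCcSS=4 eeHhCcSs=8 eeHhCcss=4 eeHhccSS=4 eeHhccSs=8 eeHhccss=4 eehhCcSS=2 eehhCcSs=4 eehhCcss=2 eehhccSS=2 eehhccSs=4 eehhccss=2
eeHHccss hits 2/256; gcd=2; 2÷2/256÷2 = 1/128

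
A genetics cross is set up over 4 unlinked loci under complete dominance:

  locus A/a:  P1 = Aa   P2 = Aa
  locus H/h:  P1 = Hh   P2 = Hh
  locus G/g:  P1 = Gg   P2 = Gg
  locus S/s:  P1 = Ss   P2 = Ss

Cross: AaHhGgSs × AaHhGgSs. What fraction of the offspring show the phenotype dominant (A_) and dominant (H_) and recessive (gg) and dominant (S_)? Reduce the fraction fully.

AaHhGgSs gametes: AHGS×1, AHGs×1, AHgS×1, AHgs×1, AhGS×1, AhGs×1, AhgS×1, Ahgs×1, aHGS×1, aHGs×1, aHgS×1, aHgs×1, ahGS×1, ahGs×1, ahgS×1, ahgs×1
AaHhGgSs gametes: AHGS×1, AHGs×1, AHgS×1, AHgs×1, AhGS×1, AhGs×1, AhgS×1, Ahgs×1, aHGS×1, aHGs×1, aHgS×1, aHgs×1, ahGS×1, ahGs×1, ahgS×1, ahgs×1
AaHhGgSs×AaHhGgSs grid (16·16=256): AAHHGGSS=1 AAHHGGSs=2 AAHHGGss=1 AAHHGgSS=2 AAHHGgSs=4 AAHHGgss=2 AAHHggSS=1 AAHHggSs=2 AAHHggss=1 AAHhGGSS=2 AAHhGGSs=4 AAHhGGss=2 AAHhGgSS=4 AAHhGgSs=8 AAHhGgss=4 AAHhggSS=2 AAHhggSs=4 AAHhggss=2 AAhhGGSS=1 AAhhGGSs=2 AAhhGGss=1 AAhhGgSS=2 AAhhGgSs=4 AAhhGgss=2 AAhhggSS=1 AAhhggSs=2 AAhhggss=1 AaHHGGSS=2 AaHHGGSs=4 AaHHGGss=2 AaHHGgSS=4 AaHHGgSs=8 AaHHGgss=4 AaHHggSS=2 AaHHggSs=4 AaHHggss=2 AaHhGGSS=4 AaHhGGSs=8 AaHhGGss=4 AaHhGgSS=8 AaHhGgSs=16 AaHhGgss=8 AaHhggSS=4 AaHhggSs=8 AaHhggss=4 AahhGGSS=2 AahhGGSs=4 AahhGGss=2 AahhGgSS=4 AahhGgSs=8 AahhGgss=4 AahhggSS=2 AahhggSs=4 Aahhggss=2 aaHHGGSS=1 aaHHGGSs=2 aaHHGGss=1 aaHHGgSS=2 aaHHGgSs=4 aaHHGgss=2 aaHHggSS=1 aaHHggSs=2 aaHHggss=1 aaHhGGSS=2 aaHhGGSs=4 aaHhGGss=2 aaHhGgSS=4 aaHhGgSs=8 aaHhGgss=4 aaHhggSS=2 aaHhggSs=4 aaHhggss=2 aahhGGSS=1 aahhGGSs=2 aahhGGss=1 aahhGgSS=2 aahhGgSs=4 aahhGgss=2 aahhggSS=1 aahhggSs=2 aahhggss=1
A_ H_ gg S_ hits 27/256; gcd=1; 27÷1/256÷1 = 27/256

P(A_ H_ gg S_) = 27/256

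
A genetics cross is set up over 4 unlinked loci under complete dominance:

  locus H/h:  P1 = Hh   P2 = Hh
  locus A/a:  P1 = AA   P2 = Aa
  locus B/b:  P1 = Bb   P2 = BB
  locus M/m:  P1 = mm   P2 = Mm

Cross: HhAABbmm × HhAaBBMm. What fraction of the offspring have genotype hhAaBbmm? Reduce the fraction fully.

P(hhAaBbmm) = 1/32

HhAABbmm gametes: HABm×4, HAbm×4, hABm×4, hAbm×4
HhAaBBMm gametes: HABM×2, HABm×2, HaBM×2, HaBm×2, hABM×2, hABm×2, haBM×2, haBm×2
HhAABbmm×HhAaBBMm grid (16·16=256): HHAABBMm=8 HHAABBmm=8 HHAABbMm=8 HHAABbmm=8 HHAaBBMm=8 HHAaBBmm=8 HHAaBbMm=8 HHAaBbmm=8 HhAABBMm=16 HhAABBmm=16 HhAABbMm=16 HhAABbmm=16 HhAaBBMm=16 HhAaBBmm=16 HhAaBbMm=16 HhAaBbmm=16 hhAABBMm=8 hhAABBmm=8 hhAABbMm=8 hhAABbmm=8 hhAaBBMm=8 hhAaBBmm=8 hhAaBbMm=8 hhAaBbmm=8
hhAaBbmm hits 8/256; gcd=8; 8÷8/256÷8 = 1/32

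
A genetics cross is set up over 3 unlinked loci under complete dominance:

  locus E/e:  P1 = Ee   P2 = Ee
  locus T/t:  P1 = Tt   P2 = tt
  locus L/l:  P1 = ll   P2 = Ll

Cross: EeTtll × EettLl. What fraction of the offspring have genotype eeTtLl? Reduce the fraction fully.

P(eeTtLl) = 1/16

EeTtll gametes: ETl×2, Etl×2, eTl×2, etl×2
EettLl gametes: EtL×2, Etl×2, etL×2, etl×2
EeTtll×EettLl grid (8·8=64): EETtLl=4 EETtll=4 EEttLl=4 EEttll=4 EeTtLl=8 EeTtll=8 EettLl=8 Eettll=8 eeTtLl=4 eeTtll=4 eettLl=4 eettll=4
eeTtLl hits 4/64; gcd=4; 4÷4/64÷4 = 1/16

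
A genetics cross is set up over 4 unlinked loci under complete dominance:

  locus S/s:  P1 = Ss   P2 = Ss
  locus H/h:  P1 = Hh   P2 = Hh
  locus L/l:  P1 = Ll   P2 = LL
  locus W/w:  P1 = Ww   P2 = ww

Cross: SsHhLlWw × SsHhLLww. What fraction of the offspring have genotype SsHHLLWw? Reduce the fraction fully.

SsHhLlWw gametes: SHLW×1, SHLw×1, SHlW×1, SHlw×1, ShLW×1, ShLw×1, ShlW×1, Shlw×1, sHLW×1, sHLw×1, sHlW×1, sHlw×1, shLW×1, shLw×1, shlW×1, shlw×1
SsHhLLww gametes: SHLw×4, ShLw×4, sHLw×4, shLw×4
SsHhLlWw×SsHhLLww grid (16·16=256): SSHHLLWw=4 SSHHLLww=4 SSHHLlWw=4 SSHHLlww=4 SSHhLLWw=8 SSHhLLww=8 SSHhLlWw=8 SSHhLlww=8 SShhLLWw=4 SShhLLww=4 SShhLlWw=4 SShhLlww=4 SsHHLLWw=8 SsHHLLww=8 SsHHLlWw=8 SsHHLlww=8 SsHhLLWw=16 SsHhLLww=16 SsHhLlWw=16 SsHhLlww=16 SshhLLWw=8 SshhLLww=8 SshhLlWw=8 SshhLlww=8 ssHHLLWw=4 ssHHLLww=4 ssHHLlWw=4 ssHHLlww=4 ssHhLLWw=8 ssHhLLww=8 ssHhLlWw=8 ssHhLlww=8 sshhLLWw=4 sshhLLww=4 sshhLlWw=4 sshhLlww=4
SsHHLLWw hits 8/256; gcd=8; 8÷8/256÷8 = 1/32

P(SsHHLLWw) = 1/32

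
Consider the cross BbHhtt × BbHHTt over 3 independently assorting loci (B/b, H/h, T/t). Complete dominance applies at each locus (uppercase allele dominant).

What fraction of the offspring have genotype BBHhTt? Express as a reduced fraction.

P(BBHhTt) = 1/16

BbHhtt gametes: BHt×2, Bht×2, bHt×2, bht×2
BbHHTt gametes: BHT×2, BHt×2, bHT×2, bHt×2
BbHhtt×BbHHTt grid (8·8=64): BBHHTt=4 BBHHtt=4 BBHhTt=4 BBHhtt=4 BbHHTt=8 BbHHtt=8 BbHhTt=8 BbHhtt=8 bbHHTt=4 bbHHtt=4 bbHhTt=4 bbHhtt=4
BBHhTt hits 4/64; gcd=4; 4÷4/64÷4 = 1/16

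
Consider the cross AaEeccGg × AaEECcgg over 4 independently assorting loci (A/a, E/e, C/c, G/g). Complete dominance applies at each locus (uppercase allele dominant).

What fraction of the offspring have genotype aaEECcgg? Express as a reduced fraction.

AaEeccGg gametes: AEcG×2, AEcg×2, AecG×2, Aecg×2, aEcG×2, aEcg×2, aecG×2, aecg×2
AaEECcgg gametes: AECg×4, AEcg×4, aECg×4, aEcg×4
AaEeccGg×AaEECcgg grid (16·16=256): AAEECcGg=8 AAEECcgg=8 AAEEccGg=8 AAEEccgg=8 AAEeCcGg=8 AAEeCcgg=8 AAEeccGg=8 AAEeccgg=8 AaEECcGg=16 AaEECcgg=16 AaEEccGg=16 AaEEccgg=16 AaEeCcGg=16 AaEeCcgg=16 AaEeccGg=16 AaEeccgg=16 aaEECcGg=8 aaEECcgg=8 aaEEccGg=8 aaEEccgg=8 aaEeCcGg=8 aaEeCcgg=8 aaEeccGg=8 aaEeccgg=8
aaEECcgg hits 8/256; gcd=8; 8÷8/256÷8 = 1/32

P(aaEECcgg) = 1/32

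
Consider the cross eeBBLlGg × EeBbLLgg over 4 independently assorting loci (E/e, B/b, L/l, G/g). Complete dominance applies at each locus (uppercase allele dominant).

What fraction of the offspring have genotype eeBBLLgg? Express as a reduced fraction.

eeBBLlGg gametes: eBLG×4, eBLg×4, eBlG×4, eBlg×4
EeBbLLgg gametes: EBLg×4, EbLg×4, eBLg×4, ebLg×4
eeBBLlGg×EeBbLLgg grid (16·16=256): EeBBLLGg=16 EeBBLLgg=16 EeBBLlGg=16 EeBBLlgg=16 EeBbLLGg=16 EeBbLLgg=16 EeBbLlGg=16 EeBbLlgg=16 eeBBLLGg=16 eeBBLLgg=16 eeBBLlGg=16 eeBBLlgg=16 eeBbLLGg=16 eeBbLLgg=16 eeBbLlGg=16 eeBbLlgg=16
eeBBLLgg hits 16/256; gcd=16; 16÷16/256÷16 = 1/16

P(eeBBLLgg) = 1/16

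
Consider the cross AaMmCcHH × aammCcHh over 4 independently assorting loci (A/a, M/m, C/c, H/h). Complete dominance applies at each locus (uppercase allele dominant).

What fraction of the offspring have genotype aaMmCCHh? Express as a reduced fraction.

P(aaMmCCHh) = 1/32

AaMmCcHH gametes: AMCH×2, AMcH×2, AmCH×2, AmcH×2, aMCH×2, aMcH×2, amCH×2, amcH×2
aammCcHh gametes: amCH×4, amCh×4, amcH×4, amch×4
AaMmCcHH×aammCcHh grid (16·16=256): AaMmCCHH=8 AaMmCCHh=8 AaMmCcHH=16 AaMmCcHh=16 AaMmccHH=8 AaMmccHh=8 AammCCHH=8 AammCCHh=8 AammCcHH=16 AammCcHh=16 AammccHH=8 AammccHh=8 aaMmCCHH=8 aaMmCCHh=8 aaMmCcHH=16 aaMmCcHh=16 aaMmccHH=8 aaMmccHh=8 aammCCHH=8 aammCCHh=8 aammCcHH=16 aammCcHh=16 aammccHH=8 aammccHh=8
aaMmCCHh hits 8/256; gcd=8; 8÷8/256÷8 = 1/32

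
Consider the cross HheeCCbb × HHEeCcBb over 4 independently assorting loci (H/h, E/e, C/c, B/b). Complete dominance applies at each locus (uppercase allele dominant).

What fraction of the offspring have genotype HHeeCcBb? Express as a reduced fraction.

HheeCCbb gametes: HeCb×8, heCb×8
HHEeCcBb gametes: HECB×2, HECb×2, HEcB×2, HEcb×2, HeCB×2, HeCb×2, HecB×2, Hecb×2
HheeCCbb×HHEeCcBb grid (16·16=256): HHEeCCBb=16 HHEeCCbb=16 HHEeCcBb=16 HHEeCcbb=16 HHeeCCBb=16 HHeeCCbb=16 HHeeCcBb=16 HHeeCcbb=16 HhEeCCBb=16 HhEeCCbb=16 HhEeCcBb=16 HhEeCcbb=16 HheeCCBb=16 HheeCCbb=16 HheeCcBb=16 HheeCcbb=16
HHeeCcBb hits 16/256; gcd=16; 16÷16/256÷16 = 1/16

P(HHeeCcBb) = 1/16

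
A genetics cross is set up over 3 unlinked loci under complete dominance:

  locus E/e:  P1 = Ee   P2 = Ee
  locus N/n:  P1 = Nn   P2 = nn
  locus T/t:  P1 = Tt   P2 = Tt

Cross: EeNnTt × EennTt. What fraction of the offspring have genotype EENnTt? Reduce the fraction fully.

P(EENnTt) = 1/16

EeNnTt gametes: ENT×1, ENt×1, EnT×1, Ent×1, eNT×1, eNt×1, enT×1, ent×1
EennTt gametes: EnT×2, Ent×2, enT×2, ent×2
EeNnTt×EennTt grid (8·8=64): EENnTT=2 EENnTt=4 EENntt=2 EEnnTT=2 EEnnTt=4 EEnntt=2 EeNnTT=4 EeNnTt=8 EeNntt=4 EennTT=4 EennTt=8 Eenntt=4 eeNnTT=2 eeNnTt=4 eeNntt=2 eennTT=2 eennTt=4 eenntt=2
EENnTt hits 4/64; gcd=4; 4÷4/64÷4 = 1/16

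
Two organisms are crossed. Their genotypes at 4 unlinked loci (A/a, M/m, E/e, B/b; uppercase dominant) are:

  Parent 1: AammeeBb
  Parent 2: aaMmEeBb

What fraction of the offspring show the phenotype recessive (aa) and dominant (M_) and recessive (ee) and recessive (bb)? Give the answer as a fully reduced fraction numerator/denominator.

P(aa M_ ee bb) = 1/32

AammeeBb gametes: AmeB×4, Ameb×4, ameB×4, ameb×4
aaMmEeBb gametes: aMEB×2, aMEb×2, aMeB×2, aMeb×2, amEB×2, amEb×2, ameB×2, ameb×2
AammeeBb×aaMmEeBb grid (16·16=256): AaMmEeBB=8 AaMmEeBb=16 AaMmEebb=8 AaMmeeBB=8 AaMmeeBb=16 AaMmeebb=8 AammEeBB=8 AammEeBb=16 AammEebb=8 AammeeBB=8 AammeeBb=16 Aammeebb=8 aaMmEeBB=8 aaMmEeBb=16 aaMmEebb=8 aaMmeeBB=8 aaMmeeBb=16 aaMmeebb=8 aammEeBB=8 aammEeBb=16 aammEebb=8 aammeeBB=8 aammeeBb=16 aammeebb=8
aa M_ ee bb hits 8/256; gcd=8; 8÷8/256÷8 = 1/32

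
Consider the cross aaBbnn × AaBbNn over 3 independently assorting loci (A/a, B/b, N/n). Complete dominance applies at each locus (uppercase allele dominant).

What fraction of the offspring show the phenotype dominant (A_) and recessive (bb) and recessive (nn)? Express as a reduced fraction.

P(A_ bb nn) = 1/16

aaBbnn gametes: aBn×4, abn×4
AaBbNn gametes: ABN×1, ABn×1, AbN×1, Abn×1, aBN×1, aBn×1, abN×1, abn×1
aaBbnn×AaBbNn grid (8·8=64): AaBBNn=4 AaBBnn=4 AaBbNn=8 AaBbnn=8 AabbNn=4 Aabbnn=4 aaBBNn=4 aaBBnn=4 aaBbNn=8 aaBbnn=8 aabbNn=4 aabbnn=4
A_ bb nn hits 4/64; gcd=4; 4÷4/64÷4 = 1/16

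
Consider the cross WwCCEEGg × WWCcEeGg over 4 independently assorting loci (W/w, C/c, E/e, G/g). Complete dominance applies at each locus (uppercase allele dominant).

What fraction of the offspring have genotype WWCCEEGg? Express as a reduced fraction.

P(WWCCEEGg) = 1/16

WwCCEEGg gametes: WCEG×4, WCEg×4, wCEG×4, wCEg×4
WWCcEeGg gametes: WCEG×2, WCEg×2, WCeG×2, WCeg×2, WcEG×2, WcEg×2, WceG×2, Wceg×2
WwCCEEGg×WWCcEeGg grid (16·16=256): WWCCEEGG=8 WWCCEEGg=16 WWCCEEgg=8 WWCCEeGG=8 WWCCEeGg=16 WWCCEegg=8 WWCcEEGG=8 WWCcEEGg=16 WWCcEEgg=8 WWCcEeGG=8 WWCcEeGg=16 WWCcEegg=8 WwCCEEGG=8 WwCCEEGg=16 WwCCEEgg=8 WwCCEeGG=8 WwCCEeGg=16 WwCCEegg=8 WwCcEEGG=8 WwCcEEGg=16 WwCcEEgg=8 WwCcEeGG=8 WwCcEeGg=16 WwCcEegg=8
WWCCEEGg hits 16/256; gcd=16; 16÷16/256÷16 = 1/16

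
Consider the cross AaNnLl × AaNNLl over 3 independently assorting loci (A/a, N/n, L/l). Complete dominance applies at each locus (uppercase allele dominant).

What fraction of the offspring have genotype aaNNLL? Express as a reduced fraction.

AaNnLl gametes: ANL×1, ANl×1, AnL×1, Anl×1, aNL×1, aNl×1, anL×1, anl×1
AaNNLl gametes: ANL×2, ANl×2, aNL×2, aNl×2
AaNnLl×AaNNLl grid (8·8=64): AANNLL=2 AANNLl=4 AANNll=2 AANnLL=2 AANnLl=4 AANnll=2 AaNNLL=4 AaNNLl=8 AaNNll=4 AaNnLL=4 AaNnLl=8 AaNnll=4 aaNNLL=2 aaNNLl=4 aaNNll=2 aaNnLL=2 aaNnLl=4 aaNnll=2
aaNNLL hits 2/64; gcd=2; 2÷2/64÷2 = 1/32

P(aaNNLL) = 1/32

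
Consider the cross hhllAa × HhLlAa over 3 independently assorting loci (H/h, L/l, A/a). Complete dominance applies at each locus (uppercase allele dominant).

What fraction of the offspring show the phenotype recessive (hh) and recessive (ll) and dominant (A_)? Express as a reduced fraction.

hhllAa gametes: hlA×4, hla×4
HhLlAa gametes: HLA×1, HLa×1, HlA×1, Hla×1, hLA×1, hLa×1, hlA×1, hla×1
hhllAa×HhLlAa grid (8·8=64): HhLlAA=4 HhLlAa=8 HhLlaa=4 HhllAA=4 HhllAa=8 Hhllaa=4 hhLlAA=4 hhLlAa=8 hhLlaa=4 hhllAA=4 hhllAa=8 hhllaa=4
hh ll A_ hits 12/64; gcd=4; 12÷4/64÷4 = 3/16

P(hh ll A_) = 3/16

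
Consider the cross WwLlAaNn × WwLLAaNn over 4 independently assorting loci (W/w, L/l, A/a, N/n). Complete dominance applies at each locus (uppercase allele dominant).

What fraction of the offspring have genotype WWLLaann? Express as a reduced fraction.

WwLlAaNn gametes: WLAN×1, WLAn×1, WLaN×1, WLan×1, WlAN×1, WlAn×1, WlaN×1, Wlan×1, wLAN×1, wLAn×1, wLaN×1, wLan×1, wlAN×1, wlAn×1, wlaN×1, wlan×1
WwLLAaNn gametes: WLAN×2, WLAn×2, WLaN×2, WLan×2, wLAN×2, wLAn×2, wLaN×2, wLan×2
WwLlAaNn×WwLLAaNn grid (16·16=256): WWLLAANN=2 WWLLAANn=4 WWLLAAnn=2 WWLLAaNN=4 WWLLAaNn=8 WWLLAann=4 WWLLaaNN=2 WWLLaaNn=4 WWLLaann=2 WWLlAANN=2 WWLlAANn=4 WWLlAAnn=2 WWLlAaNN=4 WWLlAaNn=8 WWLlAann=4 WWLlaaNN=2 WWLlaaNn=4 WWLlaann=2 WwLLAANN=4 WwLLAANn=8 WwLLAAnn=4 WwLLAaNN=8 WwLLAaNn=16 WwLLAann=8 WwLLaaNN=4 WwLLaaNn=8 WwLLaann=4 WwLlAANN=4 WwLlAANn=8 WwLlAAnn=4 WwLlAaNN=8 WwLlAaNn=16 WwLlAann=8 WwLlaaNN=4 WwLlaaNn=8 WwLlaann=4 wwLLAANN=2 wwLLAANn=4 wwLLAAnn=2 wwLLAaNN=4 wwLLAaNn=8 wwLLAann=4 wwLLaaNN=2 wwLLaaNn=4 wwLLaann=2 wwLlAANN=2 wwLlAANn=4 wwLlAAnn=2 wwLlAaNN=4 wwLlAaNn=8 wwLlAann=4 wwLlaaNN=2 wwLlaaNn=4 wwLlaann=2
WWLLaann hits 2/256; gcd=2; 2÷2/256÷2 = 1/128

P(WWLLaann) = 1/128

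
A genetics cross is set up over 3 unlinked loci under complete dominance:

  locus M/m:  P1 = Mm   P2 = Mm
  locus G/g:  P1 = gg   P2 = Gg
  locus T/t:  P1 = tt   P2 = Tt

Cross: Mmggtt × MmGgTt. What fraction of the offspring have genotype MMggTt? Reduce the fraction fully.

P(MMggTt) = 1/16

Mmggtt gametes: Mgt×4, mgt×4
MmGgTt gametes: MGT×1, MGt×1, MgT×1, Mgt×1, mGT×1, mGt×1, mgT×1, mgt×1
Mmggtt×MmGgTt grid (8·8=64): MMGgTt=4 MMGgtt=4 MMggTt=4 MMggtt=4 MmGgTt=8 MmGgtt=8 MmggTt=8 Mmggtt=8 mmGgTt=4 mmGgtt=4 mmggTt=4 mmggtt=4
MMggTt hits 4/64; gcd=4; 4÷4/64÷4 = 1/16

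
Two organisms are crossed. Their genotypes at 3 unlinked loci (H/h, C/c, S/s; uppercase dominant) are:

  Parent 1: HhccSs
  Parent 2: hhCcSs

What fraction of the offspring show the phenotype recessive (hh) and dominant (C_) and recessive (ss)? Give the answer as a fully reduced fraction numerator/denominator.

HhccSs gametes: HcS×2, Hcs×2, hcS×2, hcs×2
hhCcSs gametes: hCS×2, hCs×2, hcS×2, hcs×2
HhccSs×hhCcSs grid (8·8=64): HhCcSS=4 HhCcSs=8 HhCcss=4 HhccSS=4 HhccSs=8 Hhccss=4 hhCcSS=4 hhCcSs=8 hhCcss=4 hhccSS=4 hhccSs=8 hhccss=4
hh C_ ss hits 4/64; gcd=4; 4÷4/64÷4 = 1/16

P(hh C_ ss) = 1/16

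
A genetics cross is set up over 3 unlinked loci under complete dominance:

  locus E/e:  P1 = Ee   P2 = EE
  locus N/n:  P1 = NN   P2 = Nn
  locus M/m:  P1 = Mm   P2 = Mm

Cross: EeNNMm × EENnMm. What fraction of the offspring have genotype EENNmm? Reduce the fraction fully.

EeNNMm gametes: ENM×2, ENm×2, eNM×2, eNm×2
EENnMm gametes: ENM×2, ENm×2, EnM×2, Enm×2
EeNNMm×EENnMm grid (8·8=64): EENNMM=4 EENNMm=8 EENNmm=4 EENnMM=4 EENnMm=8 EENnmm=4 EeNNMM=4 EeNNMm=8 EeNNmm=4 EeNnMM=4 EeNnMm=8 EeNnmm=4
EENNmm hits 4/64; gcd=4; 4÷4/64÷4 = 1/16

P(EENNmm) = 1/16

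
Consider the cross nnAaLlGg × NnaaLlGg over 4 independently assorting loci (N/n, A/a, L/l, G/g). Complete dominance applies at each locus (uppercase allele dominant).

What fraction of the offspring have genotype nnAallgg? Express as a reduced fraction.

nnAaLlGg gametes: nALG×2, nALg×2, nAlG×2, nAlg×2, naLG×2, naLg×2, nalG×2, nalg×2
NnaaLlGg gametes: NaLG×2, NaLg×2, NalG×2, Nalg×2, naLG×2, naLg×2, nalG×2, nalg×2
nnAaLlGg×NnaaLlGg grid (16·16=256): NnAaLLGG=4 NnAaLLGg=8 NnAaLLgg=4 NnAaLlGG=8 NnAaLlGg=16 NnAaLlgg=8 NnAallGG=4 NnAallGg=8 NnAallgg=4 NnaaLLGG=4 NnaaLLGg=8 NnaaLLgg=4 NnaaLlGG=8 NnaaLlGg=16 NnaaLlgg=8 NnaallGG=4 NnaallGg=8 Nnaallgg=4 nnAaLLGG=4 nnAaLLGg=8 nnAaLLgg=4 nnAaLlGG=8 nnAaLlGg=16 nnAaLlgg=8 nnAallGG=4 nnAallGg=8 nnAallgg=4 nnaaLLGG=4 nnaaLLGg=8 nnaaLLgg=4 nnaaLlGG=8 nnaaLlGg=16 nnaaLlgg=8 nnaallGG=4 nnaallGg=8 nnaallgg=4
nnAallgg hits 4/256; gcd=4; 4÷4/256÷4 = 1/64

P(nnAallgg) = 1/64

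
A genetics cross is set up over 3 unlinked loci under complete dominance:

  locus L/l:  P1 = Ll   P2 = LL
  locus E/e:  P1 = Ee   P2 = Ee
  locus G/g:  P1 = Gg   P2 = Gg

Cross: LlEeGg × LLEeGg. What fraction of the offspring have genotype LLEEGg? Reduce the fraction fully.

LlEeGg gametes: LEG×1, LEg×1, LeG×1, Leg×1, lEG×1, lEg×1, leG×1, leg×1
LLEeGg gametes: LEG×2, LEg×2, LeG×2, Leg×2
LlEeGg×LLEeGg grid (8·8=64): LLEEGG=2 LLEEGg=4 LLEEgg=2 LLEeGG=4 LLEeGg=8 LLEegg=4 LLeeGG=2 LLeeGg=4 LLeegg=2 LlEEGG=2 LlEEGg=4 LlEEgg=2 LlEeGG=4 LlEeGg=8 LlEegg=4 LleeGG=2 LleeGg=4 Lleegg=2
LLEEGg hits 4/64; gcd=4; 4÷4/64÷4 = 1/16

P(LLEEGg) = 1/16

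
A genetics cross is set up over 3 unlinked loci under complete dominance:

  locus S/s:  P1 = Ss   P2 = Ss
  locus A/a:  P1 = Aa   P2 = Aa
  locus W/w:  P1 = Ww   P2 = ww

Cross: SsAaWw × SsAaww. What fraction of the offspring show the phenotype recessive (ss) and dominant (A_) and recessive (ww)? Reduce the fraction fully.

SsAaWw gametes: SAW×1, SAw×1, SaW×1, Saw×1, sAW×1, sAw×1, saW×1, saw×1
SsAaww gametes: SAw×2, Saw×2, sAw×2, saw×2
SsAaWw×SsAaww grid (8·8=64): SSAAWw=2 SSAAww=2 SSAaWw=4 SSAaww=4 SSaaWw=2 SSaaww=2 SsAAWw=4 SsAAww=4 SsAaWw=8 SsAaww=8 SsaaWw=4 Ssaaww=4 ssAAWw=2 ssAAww=2 ssAaWw=4 ssAaww=4 ssaaWw=2 ssaaww=2
ss A_ ww hits 6/64; gcd=2; 6÷2/64÷2 = 3/32

P(ss A_ ww) = 3/32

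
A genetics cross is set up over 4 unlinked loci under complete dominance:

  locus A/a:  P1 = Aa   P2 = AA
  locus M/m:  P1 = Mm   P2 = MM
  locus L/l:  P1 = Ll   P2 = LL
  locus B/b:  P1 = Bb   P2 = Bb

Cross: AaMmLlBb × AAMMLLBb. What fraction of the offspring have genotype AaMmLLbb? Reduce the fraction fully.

P(AaMmLLbb) = 1/32

AaMmLlBb gametes: AMLB×1, AMLb×1, AMlB×1, AMlb×1, AmLB×1, AmLb×1, AmlB×1, Amlb×1, aMLB×1, aMLb×1, aMlB×1, aMlb×1, amLB×1, amLb×1, amlB×1, amlb×1
AAMMLLBb gametes: AMLB×8, AMLb×8
AaMmLlBb×AAMMLLBb grid (16·16=256): AAMMLLBB=8 AAMMLLBb=16 AAMMLLbb=8 AAMMLlBB=8 AAMMLlBb=16 AAMMLlbb=8 AAMmLLBB=8 AAMmLLBb=16 AAMmLLbb=8 AAMmLlBB=8 AAMmLlBb=16 AAMmLlbb=8 AaMMLLBB=8 AaMMLLBb=16 AaMMLLbb=8 AaMMLlBB=8 AaMMLlBb=16 AaMMLlbb=8 AaMmLLBB=8 AaMmLLBb=16 AaMmLLbb=8 AaMmLlBB=8 AaMmLlBb=16 AaMmLlbb=8
AaMmLLbb hits 8/256; gcd=8; 8÷8/256÷8 = 1/32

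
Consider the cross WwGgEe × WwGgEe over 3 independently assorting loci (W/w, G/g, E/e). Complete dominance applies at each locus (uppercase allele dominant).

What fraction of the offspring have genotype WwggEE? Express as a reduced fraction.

WwGgEe gametes: WGE×1, WGe×1, WgE×1, Wge×1, wGE×1, wGe×1, wgE×1, wge×1
WwGgEe gametes: WGE×1, WGe×1, WgE×1, Wge×1, wGE×1, wGe×1, wgE×1, wge×1
WwGgEe×WwGgEe grid (8·8=64): WWGGEE=1 WWGGEe=2 WWGGee=1 WWGgEE=2 WWGgEe=4 WWGgee=2 WWggEE=1 WWggEe=2 WWggee=1 WwGGEE=2 WwGGEe=4 WwGGee=2 WwGgEE=4 WwGgEe=8 WwGgee=4 WwggEE=2 WwggEe=4 Wwggee=2 wwGGEE=1 wwGGEe=2 wwGGee=1 wwGgEE=2 wwGgEe=4 wwGgee=2 wwggEE=1 wwggEe=2 wwggee=1
WwggEE hits 2/64; gcd=2; 2÷2/64÷2 = 1/32

P(WwggEE) = 1/32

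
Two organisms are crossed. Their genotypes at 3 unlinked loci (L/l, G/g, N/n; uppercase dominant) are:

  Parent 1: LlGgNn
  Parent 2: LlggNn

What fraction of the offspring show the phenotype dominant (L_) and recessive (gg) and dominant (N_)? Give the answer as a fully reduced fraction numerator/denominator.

LlGgNn gametes: LGN×1, LGn×1, LgN×1, Lgn×1, lGN×1, lGn×1, lgN×1, lgn×1
LlggNn gametes: LgN×2, Lgn×2, lgN×2, lgn×2
LlGgNn×LlggNn grid (8·8=64): LLGgNN=2 LLGgNn=4 LLGgnn=2 LLggNN=2 LLggNn=4 LLggnn=2 LlGgNN=4 LlGgNn=8 LlGgnn=4 LlggNN=4 LlggNn=8 Llggnn=4 llGgNN=2 llGgNn=4 llGgnn=2 llggNN=2 llggNn=4 llggnn=2
L_ gg N_ hits 18/64; gcd=2; 18÷2/64÷2 = 9/32

P(L_ gg N_) = 9/32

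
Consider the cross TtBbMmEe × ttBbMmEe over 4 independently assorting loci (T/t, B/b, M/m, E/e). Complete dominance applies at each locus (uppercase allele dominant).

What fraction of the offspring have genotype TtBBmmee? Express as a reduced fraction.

P(TtBBmmee) = 1/128

TtBbMmEe gametes: TBME×1, TBMe×1, TBmE×1, TBme×1, TbME×1, TbMe×1, TbmE×1, Tbme×1, tBME×1, tBMe×1, tBmE×1, tBme×1, tbME×1, tbMe×1, tbmE×1, tbme×1
ttBbMmEe gametes: tBME×2, tBMe×2, tBmE×2, tBme×2, tbME×2, tbMe×2, tbmE×2, tbme×2
TtBbMmEe×ttBbMmEe grid (16·16=256): TtBBMMEE=2 TtBBMMEe=4 TtBBMMee=2 TtBBMmEE=4 TtBBMmEe=8 TtBBMmee=4 TtBBmmEE=2 TtBBmmEe=4 TtBBmmee=2 TtBbMMEE=4 TtBbMMEe=8 TtBbMMee=4 TtBbMmEE=8 TtBbMmEe=16 TtBbMmee=8 TtBbmmEE=4 TtBbmmEe=8 TtBbmmee=4 TtbbMMEE=2 TtbbMMEe=4 TtbbMMee=2 TtbbMmEE=4 TtbbMmEe=8 TtbbMmee=4 TtbbmmEE=2 TtbbmmEe=4 Ttbbmmee=2 ttBBMMEE=2 ttBBMMEe=4 ttBBMMee=2 ttBBMmEE=4 ttBBMmEe=8 ttBBMmee=4 ttBBmmEE=2 ttBBmmEe=4 ttBBmmee=2 ttBbMMEE=4 ttBbMMEe=8 ttBbMMee=4 ttBbMmEE=8 ttBbMmEe=16 ttBbMmee=8 ttBbmmEE=4 ttBbmmEe=8 ttBbmmee=4 ttbbMMEE=2 ttbbMMEe=4 ttbbMMee=2 ttbbMmEE=4 ttbbMmEe=8 ttbbMmee=4 ttbbmmEE=2 ttbbmmEe=4 ttbbmmee=2
TtBBmmee hits 2/256; gcd=2; 2÷2/256÷2 = 1/128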